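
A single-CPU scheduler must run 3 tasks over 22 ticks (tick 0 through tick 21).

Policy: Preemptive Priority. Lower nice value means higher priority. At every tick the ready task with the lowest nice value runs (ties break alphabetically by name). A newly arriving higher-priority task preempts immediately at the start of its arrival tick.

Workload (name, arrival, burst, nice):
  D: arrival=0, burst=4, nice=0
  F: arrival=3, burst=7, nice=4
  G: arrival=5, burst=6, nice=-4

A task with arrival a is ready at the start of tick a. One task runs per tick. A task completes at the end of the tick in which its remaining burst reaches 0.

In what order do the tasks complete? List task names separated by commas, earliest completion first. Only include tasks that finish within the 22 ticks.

completion order = D, G, F

t=0: ready={D} → run D
t=1: ready={D} → run D
t=2: ready={D} → run D
t=3: ready={D,F} → run D
t=4: ready={F} → run F
t=5: ready={F,G} → run G
t=6: ready={F,G} → run G
t=7: ready={F,G} → run G
t=8: ready={F,G} → run G
t=9: ready={F,G} → run G
t=10: ready={F,G} → run G
t=11: ready={F} → run F
t=12: ready={F} → run F
t=13: ready={F} → run F
t=14: ready={F} → run F
t=15: ready={F} → run F
t=16: ready={F} → run F
t=17: (idle)
t=18: (idle)
t=19: (idle)
t=20: (idle)
t=21: (idle)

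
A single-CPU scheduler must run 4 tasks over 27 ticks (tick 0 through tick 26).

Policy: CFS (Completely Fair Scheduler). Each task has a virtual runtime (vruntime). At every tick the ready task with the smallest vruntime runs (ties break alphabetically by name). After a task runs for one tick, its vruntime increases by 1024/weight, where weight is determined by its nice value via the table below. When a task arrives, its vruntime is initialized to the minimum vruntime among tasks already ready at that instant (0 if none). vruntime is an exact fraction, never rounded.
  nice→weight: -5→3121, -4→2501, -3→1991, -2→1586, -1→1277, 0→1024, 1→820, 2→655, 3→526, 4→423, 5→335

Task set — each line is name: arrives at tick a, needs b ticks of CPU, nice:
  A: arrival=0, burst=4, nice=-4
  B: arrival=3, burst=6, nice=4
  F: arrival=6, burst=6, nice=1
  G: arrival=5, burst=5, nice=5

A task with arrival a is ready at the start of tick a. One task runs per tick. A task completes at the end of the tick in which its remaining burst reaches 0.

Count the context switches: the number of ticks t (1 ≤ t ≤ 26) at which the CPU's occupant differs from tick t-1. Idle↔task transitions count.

t=0: vr[A=0] → run A
t=1: vr[A=1024/2501] → run A
t=2: vr[A=2048/2501] → run A
t=3: vr[A=3072/2501 B=3072/2501] → run A
t=4: vr[B=3072/2501] → run B
t=5: vr[B=3860480/1057923 G=3860480/1057923] → run B
t=6: vr[B=6421504/1057923 F=3860480/1057923 G=3860480/1057923] → run F
t=7: vr[B=6421504/1057923 F=25907968/5289615 G=3860480/1057923] → run G
t=8: vr[B=6421504/1057923 F=25907968/5289615 G=2376573952/354404205] → run F
t=9: vr[B=6421504/1057923 F=32513536/5289615 G=2376573952/354404205] → run B
t=10: vr[B=2994176/352641 F=32513536/5289615 G=2376573952/354404205] → run F
t=11: vr[B=2994176/352641 F=39119104/5289615 G=2376573952/354404205] → run G
t=12: vr[B=2994176/352641 F=39119104/5289615 G=3459887104/354404205] → run F
t=13: vr[B=2994176/352641 F=45724672/5289615 G=3459887104/354404205] → run B
t=14: vr[B=11543552/1057923 F=45724672/5289615 G=3459887104/354404205] → run F
t=15: vr[B=11543552/1057923 F=10466048/1057923 G=3459887104/354404205] → run G
t=16: vr[B=11543552/1057923 F=10466048/1057923 G=4543200256/354404205] → run F
t=17: vr[B=11543552/1057923 G=4543200256/354404205] → run B
t=18: vr[B=14104576/1057923 G=4543200256/354404205] → run G
t=19: vr[B=14104576/1057923 G=5626513408/354404205] → run B
t=20: vr[G=5626513408/354404205] → run G
t=21: (idle)
t=22: (idle)
t=23: (idle)
t=24: (idle)
t=25: (idle)
t=26: (idle)

context switches = 17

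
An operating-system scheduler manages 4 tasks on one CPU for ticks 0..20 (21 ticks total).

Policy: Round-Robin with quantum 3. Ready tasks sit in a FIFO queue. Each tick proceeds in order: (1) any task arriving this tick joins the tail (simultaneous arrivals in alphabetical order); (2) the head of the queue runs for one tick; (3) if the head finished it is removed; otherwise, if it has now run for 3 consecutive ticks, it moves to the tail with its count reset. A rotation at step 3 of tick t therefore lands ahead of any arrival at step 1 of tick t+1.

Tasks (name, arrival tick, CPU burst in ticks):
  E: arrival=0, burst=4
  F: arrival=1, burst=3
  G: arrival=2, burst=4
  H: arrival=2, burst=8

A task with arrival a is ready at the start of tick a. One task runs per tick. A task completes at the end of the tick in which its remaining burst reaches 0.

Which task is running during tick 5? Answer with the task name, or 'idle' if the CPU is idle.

t=0: queue=[E] q_used=0 → run E
t=1: queue=[E,F] q_used=1 → run E
t=2: queue=[E,F,G,H] q_used=2 → run E
t=3: queue=[F,G,H,E] q_used=0 → run F
t=4: queue=[F,G,H,E] q_used=1 → run F
t=5: queue=[F,G,H,E] q_used=2 → run F
t=6: queue=[G,H,E] q_used=0 → run G
t=7: queue=[G,H,E] q_used=1 → run G
t=8: queue=[G,H,E] q_used=2 → run G
t=9: queue=[H,E,G] q_used=0 → run H
t=10: queue=[H,E,G] q_used=1 → run H
t=11: queue=[H,E,G] q_used=2 → run H
t=12: queue=[E,G,H] q_used=0 → run E
t=13: queue=[G,H] q_used=0 → run G
t=14: queue=[H] q_used=0 → run H
t=15: queue=[H] q_used=1 → run H
t=16: queue=[H] q_used=2 → run H
t=17: queue=[H] q_used=0 → run H
t=18: queue=[H] q_used=1 → run H
t=19: (idle)
t=20: (idle)

running at tick 5 = F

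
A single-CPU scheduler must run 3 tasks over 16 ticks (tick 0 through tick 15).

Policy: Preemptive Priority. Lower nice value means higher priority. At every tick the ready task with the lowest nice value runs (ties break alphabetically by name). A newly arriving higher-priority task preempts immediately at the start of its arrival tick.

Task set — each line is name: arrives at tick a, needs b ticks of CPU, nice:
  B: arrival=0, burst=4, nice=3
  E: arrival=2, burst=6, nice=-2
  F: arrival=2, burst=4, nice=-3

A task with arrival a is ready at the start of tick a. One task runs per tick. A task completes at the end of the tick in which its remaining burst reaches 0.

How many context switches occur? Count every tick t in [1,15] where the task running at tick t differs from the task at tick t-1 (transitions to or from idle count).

context switches = 4

t=0: ready={B} → run B
t=1: ready={B} → run B
t=2: ready={B,E,F} → run F
t=3: ready={B,E,F} → run F
t=4: ready={B,E,F} → run F
t=5: ready={B,E,F} → run F
t=6: ready={B,E} → run E
t=7: ready={B,E} → run E
t=8: ready={B,E} → run E
t=9: ready={B,E} → run E
t=10: ready={B,E} → run E
t=11: ready={B,E} → run E
t=12: ready={B} → run B
t=13: ready={B} → run B
t=14: (idle)
t=15: (idle)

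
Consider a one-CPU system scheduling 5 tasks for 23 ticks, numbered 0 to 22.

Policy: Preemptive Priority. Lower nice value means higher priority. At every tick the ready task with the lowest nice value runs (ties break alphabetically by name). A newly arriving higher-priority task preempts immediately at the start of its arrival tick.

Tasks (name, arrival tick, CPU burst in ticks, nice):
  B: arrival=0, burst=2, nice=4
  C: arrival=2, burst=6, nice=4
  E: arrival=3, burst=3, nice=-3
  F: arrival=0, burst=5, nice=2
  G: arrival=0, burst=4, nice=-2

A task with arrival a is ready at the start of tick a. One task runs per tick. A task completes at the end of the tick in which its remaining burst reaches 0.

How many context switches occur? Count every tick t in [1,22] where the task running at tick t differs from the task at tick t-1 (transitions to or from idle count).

t=0: ready={B,F,G} → run G
t=1: ready={B,F,G} → run G
t=2: ready={B,C,F,G} → run G
t=3: ready={B,C,E,F,G} → run E
t=4: ready={B,C,E,F,G} → run E
t=5: ready={B,C,E,F,G} → run E
t=6: ready={B,C,F,G} → run G
t=7: ready={B,C,F} → run F
t=8: ready={B,C,F} → run F
t=9: ready={B,C,F} → run F
t=10: ready={B,C,F} → run F
t=11: ready={B,C,F} → run F
t=12: ready={B,C} → run B
t=13: ready={B,C} → run B
t=14: ready={C} → run C
t=15: ready={C} → run C
t=16: ready={C} → run C
t=17: ready={C} → run C
t=18: ready={C} → run C
t=19: ready={C} → run C
t=20: (idle)
t=21: (idle)
t=22: (idle)

context switches = 6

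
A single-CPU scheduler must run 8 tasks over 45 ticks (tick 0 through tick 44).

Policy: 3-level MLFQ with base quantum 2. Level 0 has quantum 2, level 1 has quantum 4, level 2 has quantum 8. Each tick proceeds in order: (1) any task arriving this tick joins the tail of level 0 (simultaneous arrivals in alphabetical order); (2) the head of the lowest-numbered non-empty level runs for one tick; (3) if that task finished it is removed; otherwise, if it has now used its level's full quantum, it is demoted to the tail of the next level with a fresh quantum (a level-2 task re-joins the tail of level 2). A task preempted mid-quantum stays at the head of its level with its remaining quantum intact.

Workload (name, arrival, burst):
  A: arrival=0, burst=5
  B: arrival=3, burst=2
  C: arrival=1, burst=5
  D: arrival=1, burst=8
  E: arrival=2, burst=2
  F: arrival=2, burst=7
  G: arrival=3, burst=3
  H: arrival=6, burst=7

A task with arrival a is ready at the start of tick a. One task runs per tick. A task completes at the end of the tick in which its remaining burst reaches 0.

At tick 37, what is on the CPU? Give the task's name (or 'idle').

running at tick 37 = F

t=0: L0/L1/L2 = A/-/- → run A
t=1: L0/L1/L2 = ACD/-/- → run A
t=2: L0/L1/L2 = CDEF/A/- → run C
t=3: L0/L1/L2 = CDEFBG/A/- → run C
t=4: L0/L1/L2 = DEFBG/AC/- → run D
t=5: L0/L1/L2 = DEFBG/AC/- → run D
t=6: L0/L1/L2 = EFBGH/ACD/- → run E
t=7: L0/L1/L2 = EFBGH/ACD/- → run E
t=8: L0/L1/L2 = FBGH/ACD/- → run F
t=9: L0/L1/L2 = FBGH/ACD/- → run F
t=10: L0/L1/L2 = BGH/ACDF/- → run B
t=11: L0/L1/L2 = BGH/ACDF/- → run B
t=12: L0/L1/L2 = GH/ACDF/- → run G
t=13: L0/L1/L2 = GH/ACDF/- → run G
t=14: L0/L1/L2 = H/ACDFG/- → run H
t=15: L0/L1/L2 = H/ACDFG/- → run H
t=16: L0/L1/L2 = -/ACDFGH/- → run A
t=17: L0/L1/L2 = -/ACDFGH/- → run A
t=18: L0/L1/L2 = -/ACDFGH/- → run A
t=19: L0/L1/L2 = -/CDFGH/- → run C
t=20: L0/L1/L2 = -/CDFGH/- → run C
t=21: L0/L1/L2 = -/CDFGH/- → run C
t=22: L0/L1/L2 = -/DFGH/- → run D
t=23: L0/L1/L2 = -/DFGH/- → run D
t=24: L0/L1/L2 = -/DFGH/- → run D
t=25: L0/L1/L2 = -/DFGH/- → run D
t=26: L0/L1/L2 = -/FGH/D → run F
t=27: L0/L1/L2 = -/FGH/D → run F
t=28: L0/L1/L2 = -/FGH/D → run F
t=29: L0/L1/L2 = -/FGH/D → run F
t=30: L0/L1/L2 = -/GH/DF → run G
t=31: L0/L1/L2 = -/H/DF → run H
t=32: L0/L1/L2 = -/H/DF → run H
t=33: L0/L1/L2 = -/H/DF → run H
t=34: L0/L1/L2 = -/H/DF → run H
t=35: L0/L1/L2 = -/-/DFH → run D
t=36: L0/L1/L2 = -/-/DFH → run D
t=37: L0/L1/L2 = -/-/FH → run F
t=38: L0/L1/L2 = -/-/H → run H
t=39: (idle)
t=40: (idle)
t=41: (idle)
t=42: (idle)
t=43: (idle)
t=44: (idle)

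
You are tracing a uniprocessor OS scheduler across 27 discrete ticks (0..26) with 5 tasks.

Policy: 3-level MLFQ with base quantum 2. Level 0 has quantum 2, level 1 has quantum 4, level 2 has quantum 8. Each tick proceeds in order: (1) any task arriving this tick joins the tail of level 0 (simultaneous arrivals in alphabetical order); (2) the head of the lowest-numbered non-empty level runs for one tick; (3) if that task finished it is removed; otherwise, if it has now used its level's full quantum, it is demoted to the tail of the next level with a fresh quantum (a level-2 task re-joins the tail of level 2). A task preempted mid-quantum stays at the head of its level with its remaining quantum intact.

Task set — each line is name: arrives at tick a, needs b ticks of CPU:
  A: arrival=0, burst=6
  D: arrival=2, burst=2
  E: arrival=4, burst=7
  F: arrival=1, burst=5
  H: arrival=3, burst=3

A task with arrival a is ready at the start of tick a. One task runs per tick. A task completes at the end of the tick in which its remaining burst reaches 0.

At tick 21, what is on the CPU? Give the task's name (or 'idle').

running at tick 21 = E

t=0: L0/L1/L2 = A/-/- → run A
t=1: L0/L1/L2 = AF/-/- → run A
t=2: L0/L1/L2 = FD/A/- → run F
t=3: L0/L1/L2 = FDH/A/- → run F
t=4: L0/L1/L2 = DHE/AF/- → run D
t=5: L0/L1/L2 = DHE/AF/- → run D
t=6: L0/L1/L2 = HE/AF/- → run H
t=7: L0/L1/L2 = HE/AF/- → run H
t=8: L0/L1/L2 = E/AFH/- → run E
t=9: L0/L1/L2 = E/AFH/- → run E
t=10: L0/L1/L2 = -/AFHE/- → run A
t=11: L0/L1/L2 = -/AFHE/- → run A
t=12: L0/L1/L2 = -/AFHE/- → run A
t=13: L0/L1/L2 = -/AFHE/- → run A
t=14: L0/L1/L2 = -/FHE/- → run F
t=15: L0/L1/L2 = -/FHE/- → run F
t=16: L0/L1/L2 = -/FHE/- → run F
t=17: L0/L1/L2 = -/HE/- → run H
t=18: L0/L1/L2 = -/E/- → run E
t=19: L0/L1/L2 = -/E/- → run E
t=20: L0/L1/L2 = -/E/- → run E
t=21: L0/L1/L2 = -/E/- → run E
t=22: L0/L1/L2 = -/-/E → run E
t=23: (idle)
t=24: (idle)
t=25: (idle)
t=26: (idle)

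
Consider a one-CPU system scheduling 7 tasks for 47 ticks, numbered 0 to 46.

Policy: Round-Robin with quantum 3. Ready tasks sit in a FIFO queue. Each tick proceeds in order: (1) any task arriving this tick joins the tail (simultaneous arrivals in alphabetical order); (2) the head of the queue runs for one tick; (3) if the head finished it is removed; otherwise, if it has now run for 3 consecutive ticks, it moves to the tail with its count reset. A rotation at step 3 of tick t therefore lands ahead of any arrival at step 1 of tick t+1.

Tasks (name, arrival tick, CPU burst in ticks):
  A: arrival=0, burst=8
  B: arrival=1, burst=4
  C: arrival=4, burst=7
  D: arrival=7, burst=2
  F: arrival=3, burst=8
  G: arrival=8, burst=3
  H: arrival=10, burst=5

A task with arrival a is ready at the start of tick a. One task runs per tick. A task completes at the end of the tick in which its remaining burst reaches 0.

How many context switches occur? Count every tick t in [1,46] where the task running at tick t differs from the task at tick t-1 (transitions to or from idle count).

t=0: queue=[A] q_used=0 → run A
t=1: queue=[A,B] q_used=1 → run A
t=2: queue=[A,B] q_used=2 → run A
t=3: queue=[B,A,F] q_used=0 → run B
t=4: queue=[B,A,F,C] q_used=1 → run B
t=5: queue=[B,A,F,C] q_used=2 → run B
t=6: queue=[A,F,C,B] q_used=0 → run A
t=7: queue=[A,F,C,B,D] q_used=1 → run A
t=8: queue=[A,F,C,B,D,G] q_used=2 → run A
t=9: queue=[F,C,B,D,G,A] q_used=0 → run F
t=10: queue=[F,C,B,D,G,A,H] q_used=1 → run F
t=11: queue=[F,C,B,D,G,A,H] q_used=2 → run F
t=12: queue=[C,B,D,G,A,H,F] q_used=0 → run C
t=13: queue=[C,B,D,G,A,H,F] q_used=1 → run C
t=14: queue=[C,B,D,G,A,H,F] q_used=2 → run C
t=15: queue=[B,D,G,A,H,F,C] q_used=0 → run B
t=16: queue=[D,G,A,H,F,C] q_used=0 → run D
t=17: queue=[D,G,A,H,F,C] q_used=1 → run D
t=18: queue=[G,A,H,F,C] q_used=0 → run G
t=19: queue=[G,A,H,F,C] q_used=1 → run G
t=20: queue=[G,A,H,F,C] q_used=2 → run G
t=21: queue=[A,H,F,C] q_used=0 → run A
t=22: queue=[A,H,F,C] q_used=1 → run A
t=23: queue=[H,F,C] q_used=0 → run H
t=24: queue=[H,F,C] q_used=1 → run H
t=25: queue=[H,F,C] q_used=2 → run H
t=26: queue=[F,C,H] q_used=0 → run F
t=27: queue=[F,C,H] q_used=1 → run F
t=28: queue=[F,C,H] q_used=2 → run F
t=29: queue=[C,H,F] q_used=0 → run C
t=30: queue=[C,H,F] q_used=1 → run C
t=31: queue=[C,H,F] q_used=2 → run C
t=32: queue=[H,F,C] q_used=0 → run H
t=33: queue=[H,F,C] q_used=1 → run H
t=34: queue=[F,C] q_used=0 → run F
t=35: queue=[F,C] q_used=1 → run F
t=36: queue=[C] q_used=0 → run C
t=37: (idle)
t=38: (idle)
t=39: (idle)
t=40: (idle)
t=41: (idle)
t=42: (idle)
t=43: (idle)
t=44: (idle)
t=45: (idle)
t=46: (idle)

context switches = 15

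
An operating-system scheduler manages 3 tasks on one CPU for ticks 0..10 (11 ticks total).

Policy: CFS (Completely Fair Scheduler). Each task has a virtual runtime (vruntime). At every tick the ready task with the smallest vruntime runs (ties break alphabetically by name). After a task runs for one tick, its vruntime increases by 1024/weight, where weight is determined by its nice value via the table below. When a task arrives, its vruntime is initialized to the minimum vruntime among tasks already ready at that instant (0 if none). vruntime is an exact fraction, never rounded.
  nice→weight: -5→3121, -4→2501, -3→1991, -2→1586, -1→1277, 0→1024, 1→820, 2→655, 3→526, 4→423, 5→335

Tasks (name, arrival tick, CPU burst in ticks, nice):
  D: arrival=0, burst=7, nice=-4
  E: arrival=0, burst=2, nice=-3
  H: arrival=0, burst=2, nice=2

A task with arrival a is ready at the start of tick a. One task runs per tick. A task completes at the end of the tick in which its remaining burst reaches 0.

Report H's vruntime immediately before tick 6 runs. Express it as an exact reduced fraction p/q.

vruntime(H, start of tick 6) = 1024/655

t=0: vr[D=0 E=0 H=0] → run D
t=1: vr[D=1024/2501 E=0 H=0] → run E
t=2: vr[D=1024/2501 E=1024/1991 H=0] → run H
t=3: vr[D=1024/2501 E=1024/1991 H=1024/655] → run D
t=4: vr[D=2048/2501 E=1024/1991 H=1024/655] → run E
t=5: vr[D=2048/2501 H=1024/655] → run D
t=6: vr[D=3072/2501 H=1024/655] → run D
t=7: vr[D=4096/2501 H=1024/655] → run H
t=8: vr[D=4096/2501] → run D
t=9: vr[D=5120/2501] → run D
t=10: vr[D=6144/2501] → run D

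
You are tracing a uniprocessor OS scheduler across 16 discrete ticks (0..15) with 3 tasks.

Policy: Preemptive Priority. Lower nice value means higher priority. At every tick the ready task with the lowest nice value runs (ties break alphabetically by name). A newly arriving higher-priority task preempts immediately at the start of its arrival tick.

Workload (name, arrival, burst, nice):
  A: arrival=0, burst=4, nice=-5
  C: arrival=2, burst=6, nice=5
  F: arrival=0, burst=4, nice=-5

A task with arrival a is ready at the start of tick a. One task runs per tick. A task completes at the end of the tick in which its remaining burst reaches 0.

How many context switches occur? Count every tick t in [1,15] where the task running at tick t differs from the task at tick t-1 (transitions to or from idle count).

t=0: ready={A,F} → run A
t=1: ready={A,F} → run A
t=2: ready={A,C,F} → run A
t=3: ready={A,C,F} → run A
t=4: ready={C,F} → run F
t=5: ready={C,F} → run F
t=6: ready={C,F} → run F
t=7: ready={C,F} → run F
t=8: ready={C} → run C
t=9: ready={C} → run C
t=10: ready={C} → run C
t=11: ready={C} → run C
t=12: ready={C} → run C
t=13: ready={C} → run C
t=14: (idle)
t=15: (idle)

context switches = 3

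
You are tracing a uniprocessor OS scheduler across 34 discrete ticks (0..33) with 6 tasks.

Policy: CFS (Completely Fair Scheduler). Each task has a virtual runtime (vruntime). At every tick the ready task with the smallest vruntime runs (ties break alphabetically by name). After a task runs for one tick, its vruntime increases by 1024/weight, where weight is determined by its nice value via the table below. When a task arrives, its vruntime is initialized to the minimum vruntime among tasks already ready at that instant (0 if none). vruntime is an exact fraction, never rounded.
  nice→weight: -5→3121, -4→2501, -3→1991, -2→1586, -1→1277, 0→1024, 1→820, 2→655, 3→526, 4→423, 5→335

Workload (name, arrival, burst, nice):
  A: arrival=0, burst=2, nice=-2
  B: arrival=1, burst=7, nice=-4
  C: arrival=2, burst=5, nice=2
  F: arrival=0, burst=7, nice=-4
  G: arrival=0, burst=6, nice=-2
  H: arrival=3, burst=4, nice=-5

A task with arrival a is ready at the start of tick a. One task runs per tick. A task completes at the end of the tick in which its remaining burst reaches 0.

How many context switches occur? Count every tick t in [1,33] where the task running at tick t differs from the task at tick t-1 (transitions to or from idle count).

context switches = 29

t=0: vr[A=0 F=0 G=0] → run A
t=1: vr[A=512/793 B=0 F=0 G=0] → run B
t=2: vr[A=512/793 B=1024/2501 C=0 F=0 G=0] → run C
t=3: vr[A=512/793 B=1024/2501 C=1024/655 F=0 G=0 H=0] → run F
t=4: vr[A=512/793 B=1024/2501 C=1024/655 F=1024/2501 G=0 H=0] → run G
t=5: vr[A=512/793 B=1024/2501 C=1024/655 F=1024/2501 G=512/793 H=0] → run H
t=6: vr[A=512/793 B=1024/2501 C=1024/655 F=1024/2501 G=512/793 H=1024/3121] → run H
t=7: vr[A=512/793 B=1024/2501 C=1024/655 F=1024/2501 G=512/793 H=2048/3121] → run B
t=8: vr[A=512/793 B=2048/2501 C=1024/655 F=1024/2501 G=512/793 H=2048/3121] → run F
t=9: vr[A=512/793 B=2048/2501 C=1024/655 F=2048/2501 G=512/793 H=2048/3121] → run A
t=10: vr[B=2048/2501 C=1024/655 F=2048/2501 G=512/793 H=2048/3121] → run G
t=11: vr[B=2048/2501 C=1024/655 F=2048/2501 G=1024/793 H=2048/3121] → run H
t=12: vr[B=2048/2501 C=1024/655 F=2048/2501 G=1024/793 H=3072/3121] → run B
t=13: vr[B=3072/2501 C=1024/655 F=2048/2501 G=1024/793 H=3072/3121] → run F
t=14: vr[B=3072/2501 C=1024/655 F=3072/2501 G=1024/793 H=3072/3121] → run H
t=15: vr[B=3072/2501 C=1024/655 F=3072/2501 G=1024/793] → run B
t=16: vr[B=4096/2501 C=1024/655 F=3072/2501 G=1024/793] → run F
t=17: vr[B=4096/2501 C=1024/655 F=4096/2501 G=1024/793] → run G
t=18: vr[B=4096/2501 C=1024/655 F=4096/2501 G=1536/793] → run C
t=19: vr[B=4096/2501 C=2048/655 F=4096/2501 G=1536/793] → run B
t=20: vr[B=5120/2501 C=2048/655 F=4096/2501 G=1536/793] → run F
t=21: vr[B=5120/2501 C=2048/655 F=5120/2501 G=1536/793] → run G
t=22: vr[B=5120/2501 C=2048/655 F=5120/2501 G=2048/793] → run B
t=23: vr[B=6144/2501 C=2048/655 F=5120/2501 G=2048/793] → run F
t=24: vr[B=6144/2501 C=2048/655 F=6144/2501 G=2048/793] → run B
t=25: vr[C=2048/655 F=6144/2501 G=2048/793] → run F
t=26: vr[C=2048/655 G=2048/793] → run G
t=27: vr[C=2048/655 G=2560/793] → run C
t=28: vr[C=3072/655 G=2560/793] → run G
t=29: vr[C=3072/655] → run C
t=30: vr[C=4096/655] → run C
t=31: (idle)
t=32: (idle)
t=33: (idle)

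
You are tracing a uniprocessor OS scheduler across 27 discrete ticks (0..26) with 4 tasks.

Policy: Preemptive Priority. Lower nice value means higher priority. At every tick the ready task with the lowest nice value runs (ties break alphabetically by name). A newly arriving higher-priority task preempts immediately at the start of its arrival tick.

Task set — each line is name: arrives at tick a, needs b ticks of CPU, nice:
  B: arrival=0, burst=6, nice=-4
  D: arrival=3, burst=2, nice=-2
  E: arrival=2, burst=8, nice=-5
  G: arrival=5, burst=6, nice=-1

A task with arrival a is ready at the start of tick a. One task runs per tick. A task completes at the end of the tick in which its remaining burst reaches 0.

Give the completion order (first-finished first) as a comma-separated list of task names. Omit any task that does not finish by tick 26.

completion order = E, B, D, G

t=0: ready={B} → run B
t=1: ready={B} → run B
t=2: ready={B,E} → run E
t=3: ready={B,D,E} → run E
t=4: ready={B,D,E} → run E
t=5: ready={B,D,E,G} → run E
t=6: ready={B,D,E,G} → run E
t=7: ready={B,D,E,G} → run E
t=8: ready={B,D,E,G} → run E
t=9: ready={B,D,E,G} → run E
t=10: ready={B,D,G} → run B
t=11: ready={B,D,G} → run B
t=12: ready={B,D,G} → run B
t=13: ready={B,D,G} → run B
t=14: ready={D,G} → run D
t=15: ready={D,G} → run D
t=16: ready={G} → run G
t=17: ready={G} → run G
t=18: ready={G} → run G
t=19: ready={G} → run G
t=20: ready={G} → run G
t=21: ready={G} → run G
t=22: (idle)
t=23: (idle)
t=24: (idle)
t=25: (idle)
t=26: (idle)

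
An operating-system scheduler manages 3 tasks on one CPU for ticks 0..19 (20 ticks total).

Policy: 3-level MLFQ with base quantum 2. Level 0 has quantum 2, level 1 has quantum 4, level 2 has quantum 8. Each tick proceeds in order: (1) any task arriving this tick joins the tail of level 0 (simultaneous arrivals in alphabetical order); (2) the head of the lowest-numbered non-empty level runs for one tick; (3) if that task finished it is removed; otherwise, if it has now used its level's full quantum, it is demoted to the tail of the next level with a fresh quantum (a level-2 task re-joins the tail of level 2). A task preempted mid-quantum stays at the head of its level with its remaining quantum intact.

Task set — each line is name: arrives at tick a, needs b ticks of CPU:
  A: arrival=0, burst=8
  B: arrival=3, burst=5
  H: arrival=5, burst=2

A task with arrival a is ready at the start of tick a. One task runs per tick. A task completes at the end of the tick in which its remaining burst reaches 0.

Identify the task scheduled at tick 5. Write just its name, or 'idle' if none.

running at tick 5 = H

t=0: L0/L1/L2 = A/-/- → run A
t=1: L0/L1/L2 = A/-/- → run A
t=2: L0/L1/L2 = -/A/- → run A
t=3: L0/L1/L2 = B/A/- → run B
t=4: L0/L1/L2 = B/A/- → run B
t=5: L0/L1/L2 = H/AB/- → run H
t=6: L0/L1/L2 = H/AB/- → run H
t=7: L0/L1/L2 = -/AB/- → run A
t=8: L0/L1/L2 = -/AB/- → run A
t=9: L0/L1/L2 = -/AB/- → run A
t=10: L0/L1/L2 = -/B/A → run B
t=11: L0/L1/L2 = -/B/A → run B
t=12: L0/L1/L2 = -/B/A → run B
t=13: L0/L1/L2 = -/-/A → run A
t=14: L0/L1/L2 = -/-/A → run A
t=15: (idle)
t=16: (idle)
t=17: (idle)
t=18: (idle)
t=19: (idle)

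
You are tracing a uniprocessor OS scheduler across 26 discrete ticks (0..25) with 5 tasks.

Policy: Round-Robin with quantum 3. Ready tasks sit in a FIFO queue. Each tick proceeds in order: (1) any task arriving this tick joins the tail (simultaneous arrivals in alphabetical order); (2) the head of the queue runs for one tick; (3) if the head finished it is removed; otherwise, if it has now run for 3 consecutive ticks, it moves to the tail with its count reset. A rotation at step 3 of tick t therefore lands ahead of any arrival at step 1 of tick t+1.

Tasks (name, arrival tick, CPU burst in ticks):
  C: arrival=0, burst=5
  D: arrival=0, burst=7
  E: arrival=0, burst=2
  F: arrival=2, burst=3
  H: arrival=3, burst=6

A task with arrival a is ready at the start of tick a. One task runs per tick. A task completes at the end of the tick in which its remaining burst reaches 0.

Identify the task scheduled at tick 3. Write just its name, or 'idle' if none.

running at tick 3 = D

t=0: queue=[C,D,E] q_used=0 → run C
t=1: queue=[C,D,E] q_used=1 → run C
t=2: queue=[C,D,E,F] q_used=2 → run C
t=3: queue=[D,E,F,C,H] q_used=0 → run D
t=4: queue=[D,E,F,C,H] q_used=1 → run D
t=5: queue=[D,E,F,C,H] q_used=2 → run D
t=6: queue=[E,F,C,H,D] q_used=0 → run E
t=7: queue=[E,F,C,H,D] q_used=1 → run E
t=8: queue=[F,C,H,D] q_used=0 → run F
t=9: queue=[F,C,H,D] q_used=1 → run F
t=10: queue=[F,C,H,D] q_used=2 → run F
t=11: queue=[C,H,D] q_used=0 → run C
t=12: queue=[C,H,D] q_used=1 → run C
t=13: queue=[H,D] q_used=0 → run H
t=14: queue=[H,D] q_used=1 → run H
t=15: queue=[H,D] q_used=2 → run H
t=16: queue=[D,H] q_used=0 → run D
t=17: queue=[D,H] q_used=1 → run D
t=18: queue=[D,H] q_used=2 → run D
t=19: queue=[H,D] q_used=0 → run H
t=20: queue=[H,D] q_used=1 → run H
t=21: queue=[H,D] q_used=2 → run H
t=22: queue=[D] q_used=0 → run D
t=23: (idle)
t=24: (idle)
t=25: (idle)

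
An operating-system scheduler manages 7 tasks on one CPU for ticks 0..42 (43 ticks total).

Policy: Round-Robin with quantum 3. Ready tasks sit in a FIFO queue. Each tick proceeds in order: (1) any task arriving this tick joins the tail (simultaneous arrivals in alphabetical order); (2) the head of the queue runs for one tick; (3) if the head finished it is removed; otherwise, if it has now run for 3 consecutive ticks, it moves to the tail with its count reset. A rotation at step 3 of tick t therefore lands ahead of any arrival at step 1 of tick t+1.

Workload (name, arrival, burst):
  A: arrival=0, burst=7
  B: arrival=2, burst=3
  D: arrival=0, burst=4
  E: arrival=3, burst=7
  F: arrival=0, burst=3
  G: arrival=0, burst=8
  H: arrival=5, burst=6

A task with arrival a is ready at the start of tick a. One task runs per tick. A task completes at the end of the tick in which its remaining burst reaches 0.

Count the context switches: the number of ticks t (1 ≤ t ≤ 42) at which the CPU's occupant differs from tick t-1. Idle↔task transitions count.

context switches = 15

t=0: queue=[A,D,F,G] q_used=0 → run A
t=1: queue=[A,D,F,G] q_used=1 → run A
t=2: queue=[A,D,F,G,B] q_used=2 → run A
t=3: queue=[D,F,G,B,A,E] q_used=0 → run D
t=4: queue=[D,F,G,B,A,E] q_used=1 → run D
t=5: queue=[D,F,G,B,A,E,H] q_used=2 → run D
t=6: queue=[F,G,B,A,E,H,D] q_used=0 → run F
t=7: queue=[F,G,B,A,E,H,D] q_used=1 → run F
t=8: queue=[F,G,B,A,E,H,D] q_used=2 → run F
t=9: queue=[G,B,A,E,H,D] q_used=0 → run G
t=10: queue=[G,B,A,E,H,D] q_used=1 → run G
t=11: queue=[G,B,A,E,H,D] q_used=2 → run G
t=12: queue=[B,A,E,H,D,G] q_used=0 → run B
t=13: queue=[B,A,E,H,D,G] q_used=1 → run B
t=14: queue=[B,A,E,H,D,G] q_used=2 → run B
t=15: queue=[A,E,H,D,G] q_used=0 → run A
t=16: queue=[A,E,H,D,G] q_used=1 → run A
t=17: queue=[A,E,H,D,G] q_used=2 → run A
t=18: queue=[E,H,D,G,A] q_used=0 → run E
t=19: queue=[E,H,D,G,A] q_used=1 → run E
t=20: queue=[E,H,D,G,A] q_used=2 → run E
t=21: queue=[H,D,G,A,E] q_used=0 → run H
t=22: queue=[H,D,G,A,E] q_used=1 → run H
t=23: queue=[H,D,G,A,E] q_used=2 → run H
t=24: queue=[D,G,A,E,H] q_used=0 → run D
t=25: queue=[G,A,E,H] q_used=0 → run G
t=26: queue=[G,A,E,H] q_used=1 → run G
t=27: queue=[G,A,E,H] q_used=2 → run G
t=28: queue=[A,E,H,G] q_used=0 → run A
t=29: queue=[E,H,G] q_used=0 → run E
t=30: queue=[E,H,G] q_used=1 → run E
t=31: queue=[E,H,G] q_used=2 → run E
t=32: queue=[H,G,E] q_used=0 → run H
t=33: queue=[H,G,E] q_used=1 → run H
t=34: queue=[H,G,E] q_used=2 → run H
t=35: queue=[G,E] q_used=0 → run G
t=36: queue=[G,E] q_used=1 → run G
t=37: queue=[E] q_used=0 → run E
t=38: (idle)
t=39: (idle)
t=40: (idle)
t=41: (idle)
t=42: (idle)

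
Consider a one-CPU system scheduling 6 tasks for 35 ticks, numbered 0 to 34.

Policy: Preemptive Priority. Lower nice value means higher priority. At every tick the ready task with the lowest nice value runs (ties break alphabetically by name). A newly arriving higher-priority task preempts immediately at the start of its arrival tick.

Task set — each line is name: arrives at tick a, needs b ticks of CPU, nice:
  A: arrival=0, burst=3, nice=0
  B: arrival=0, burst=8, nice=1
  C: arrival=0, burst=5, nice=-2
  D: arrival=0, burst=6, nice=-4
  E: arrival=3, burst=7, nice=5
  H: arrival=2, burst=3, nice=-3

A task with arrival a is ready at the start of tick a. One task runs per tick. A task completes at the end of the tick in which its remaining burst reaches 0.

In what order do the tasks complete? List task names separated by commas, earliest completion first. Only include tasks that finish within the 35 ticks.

completion order = D, H, C, A, B, E

t=0: ready={A,B,C,D} → run D
t=1: ready={A,B,C,D} → run D
t=2: ready={A,B,C,D,H} → run D
t=3: ready={A,B,C,D,E,H} → run D
t=4: ready={A,B,C,D,E,H} → run D
t=5: ready={A,B,C,D,E,H} → run D
t=6: ready={A,B,C,E,H} → run H
t=7: ready={A,B,C,E,H} → run H
t=8: ready={A,B,C,E,H} → run H
t=9: ready={A,B,C,E} → run C
t=10: ready={A,B,C,E} → run C
t=11: ready={A,B,C,E} → run C
t=12: ready={A,B,C,E} → run C
t=13: ready={A,B,C,E} → run C
t=14: ready={A,B,E} → run A
t=15: ready={A,B,E} → run A
t=16: ready={A,B,E} → run A
t=17: ready={B,E} → run B
t=18: ready={B,E} → run B
t=19: ready={B,E} → run B
t=20: ready={B,E} → run B
t=21: ready={B,E} → run B
t=22: ready={B,E} → run B
t=23: ready={B,E} → run B
t=24: ready={B,E} → run B
t=25: ready={E} → run E
t=26: ready={E} → run E
t=27: ready={E} → run E
t=28: ready={E} → run E
t=29: ready={E} → run E
t=30: ready={E} → run E
t=31: ready={E} → run E
t=32: (idle)
t=33: (idle)
t=34: (idle)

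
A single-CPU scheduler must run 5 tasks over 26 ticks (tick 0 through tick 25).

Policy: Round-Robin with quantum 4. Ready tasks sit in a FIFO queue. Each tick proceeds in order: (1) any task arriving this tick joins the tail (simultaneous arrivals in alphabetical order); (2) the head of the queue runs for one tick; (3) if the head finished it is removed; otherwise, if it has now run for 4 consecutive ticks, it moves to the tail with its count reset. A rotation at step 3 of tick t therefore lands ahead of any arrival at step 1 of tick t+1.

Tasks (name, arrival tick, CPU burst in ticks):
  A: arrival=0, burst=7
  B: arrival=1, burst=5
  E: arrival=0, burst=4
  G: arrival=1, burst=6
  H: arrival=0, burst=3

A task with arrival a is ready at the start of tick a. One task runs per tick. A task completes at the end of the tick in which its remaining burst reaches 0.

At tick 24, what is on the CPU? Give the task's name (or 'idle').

t=0: queue=[A,E,H] q_used=0 → run A
t=1: queue=[A,E,H,B,G] q_used=1 → run A
t=2: queue=[A,E,H,B,G] q_used=2 → run A
t=3: queue=[A,E,H,B,G] q_used=3 → run A
t=4: queue=[E,H,B,G,A] q_used=0 → run E
t=5: queue=[E,H,B,G,A] q_used=1 → run E
t=6: queue=[E,H,B,G,A] q_used=2 → run E
t=7: queue=[E,H,B,G,A] q_used=3 → run E
t=8: queue=[H,B,G,A] q_used=0 → run H
t=9: queue=[H,B,G,A] q_used=1 → run H
t=10: queue=[H,B,G,A] q_used=2 → run H
t=11: queue=[B,G,A] q_used=0 → run B
t=12: queue=[B,G,A] q_used=1 → run B
t=13: queue=[B,G,A] q_used=2 → run B
t=14: queue=[B,G,A] q_used=3 → run B
t=15: queue=[G,A,B] q_used=0 → run G
t=16: queue=[G,A,B] q_used=1 → run G
t=17: queue=[G,A,B] q_used=2 → run G
t=18: queue=[G,A,B] q_used=3 → run G
t=19: queue=[A,B,G] q_used=0 → run A
t=20: queue=[A,B,G] q_used=1 → run A
t=21: queue=[A,B,G] q_used=2 → run A
t=22: queue=[B,G] q_used=0 → run B
t=23: queue=[G] q_used=0 → run G
t=24: queue=[G] q_used=1 → run G
t=25: (idle)

running at tick 24 = G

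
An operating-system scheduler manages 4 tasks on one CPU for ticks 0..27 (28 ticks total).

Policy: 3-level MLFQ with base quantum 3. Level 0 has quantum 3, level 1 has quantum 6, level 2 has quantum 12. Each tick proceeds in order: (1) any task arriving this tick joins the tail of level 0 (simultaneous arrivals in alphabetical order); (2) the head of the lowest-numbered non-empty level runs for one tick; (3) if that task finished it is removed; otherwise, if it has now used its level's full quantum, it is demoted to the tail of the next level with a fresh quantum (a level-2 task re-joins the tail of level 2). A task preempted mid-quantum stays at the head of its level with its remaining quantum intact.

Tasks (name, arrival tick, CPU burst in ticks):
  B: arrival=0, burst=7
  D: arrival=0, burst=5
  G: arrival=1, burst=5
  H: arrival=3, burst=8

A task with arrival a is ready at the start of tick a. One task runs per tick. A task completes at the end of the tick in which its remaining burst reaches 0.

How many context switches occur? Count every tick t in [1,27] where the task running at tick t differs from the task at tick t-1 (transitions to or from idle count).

t=0: L0/L1/L2 = BD/-/- → run B
t=1: L0/L1/L2 = BDG/-/- → run B
t=2: L0/L1/L2 = BDG/-/- → run B
t=3: L0/L1/L2 = DGH/B/- → run D
t=4: L0/L1/L2 = DGH/B/- → run D
t=5: L0/L1/L2 = DGH/B/- → run D
t=6: L0/L1/L2 = GH/BD/- → run G
t=7: L0/L1/L2 = GH/BD/- → run G
t=8: L0/L1/L2 = GH/BD/- → run G
t=9: L0/L1/L2 = H/BDG/- → run H
t=10: L0/L1/L2 = H/BDG/- → run H
t=11: L0/L1/L2 = H/BDG/- → run H
t=12: L0/L1/L2 = -/BDGH/- → run B
t=13: L0/L1/L2 = -/BDGH/- → run B
t=14: L0/L1/L2 = -/BDGH/- → run B
t=15: L0/L1/L2 = -/BDGH/- → run B
t=16: L0/L1/L2 = -/DGH/- → run D
t=17: L0/L1/L2 = -/DGH/- → run D
t=18: L0/L1/L2 = -/GH/- → run G
t=19: L0/L1/L2 = -/GH/- → run G
t=20: L0/L1/L2 = -/H/- → run H
t=21: L0/L1/L2 = -/H/- → run H
t=22: L0/L1/L2 = -/H/- → run H
t=23: L0/L1/L2 = -/H/- → run H
t=24: L0/L1/L2 = -/H/- → run H
t=25: (idle)
t=26: (idle)
t=27: (idle)

context switches = 8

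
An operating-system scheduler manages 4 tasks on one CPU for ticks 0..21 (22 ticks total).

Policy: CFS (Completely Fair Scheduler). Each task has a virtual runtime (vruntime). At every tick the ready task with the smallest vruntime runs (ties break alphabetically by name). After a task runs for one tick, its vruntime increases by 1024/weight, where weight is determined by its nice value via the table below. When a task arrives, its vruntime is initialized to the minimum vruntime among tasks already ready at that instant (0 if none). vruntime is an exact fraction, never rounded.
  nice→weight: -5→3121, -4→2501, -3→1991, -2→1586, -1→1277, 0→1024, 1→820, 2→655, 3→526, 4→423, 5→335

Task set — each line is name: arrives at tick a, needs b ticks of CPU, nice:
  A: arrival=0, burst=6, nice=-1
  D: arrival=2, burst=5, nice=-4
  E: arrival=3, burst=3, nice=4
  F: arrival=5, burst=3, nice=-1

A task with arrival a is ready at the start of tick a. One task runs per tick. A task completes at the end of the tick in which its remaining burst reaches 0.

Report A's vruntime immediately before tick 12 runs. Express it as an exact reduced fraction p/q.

t=0: vr[A=0] → run A
t=1: vr[A=1024/1277] → run A
t=2: vr[A=2048/1277 D=2048/1277] → run A
t=3: vr[A=3072/1277 D=2048/1277 E=2048/1277] → run D
t=4: vr[A=3072/1277 D=6429696/3193777 E=2048/1277] → run E
t=5: vr[A=3072/1277 D=6429696/3193777 E=2173952/540171 F=6429696/3193777] → run D
t=6: vr[A=3072/1277 D=7737344/3193777 E=2173952/540171 F=6429696/3193777] → run F
t=7: vr[A=3072/1277 D=7737344/3193777 E=2173952/540171 F=8990720/3193777] → run A
t=8: vr[A=4096/1277 D=7737344/3193777 E=2173952/540171 F=8990720/3193777] → run D
t=9: vr[A=4096/1277 D=9044992/3193777 E=2173952/540171 F=8990720/3193777] → run F
t=10: vr[A=4096/1277 D=9044992/3193777 E=2173952/540171 F=11551744/3193777] → run D
t=11: vr[A=4096/1277 D=10352640/3193777 E=2173952/540171 F=11551744/3193777] → run A
t=12: vr[A=5120/1277 D=10352640/3193777 E=2173952/540171 F=11551744/3193777] → run D
t=13: vr[A=5120/1277 E=2173952/540171 F=11551744/3193777] → run F
t=14: vr[A=5120/1277 E=2173952/540171] → run A
t=15: vr[E=2173952/540171] → run E
t=16: vr[E=3481600/540171] → run E
t=17: (idle)
t=18: (idle)
t=19: (idle)
t=20: (idle)
t=21: (idle)

vruntime(A, start of tick 12) = 5120/1277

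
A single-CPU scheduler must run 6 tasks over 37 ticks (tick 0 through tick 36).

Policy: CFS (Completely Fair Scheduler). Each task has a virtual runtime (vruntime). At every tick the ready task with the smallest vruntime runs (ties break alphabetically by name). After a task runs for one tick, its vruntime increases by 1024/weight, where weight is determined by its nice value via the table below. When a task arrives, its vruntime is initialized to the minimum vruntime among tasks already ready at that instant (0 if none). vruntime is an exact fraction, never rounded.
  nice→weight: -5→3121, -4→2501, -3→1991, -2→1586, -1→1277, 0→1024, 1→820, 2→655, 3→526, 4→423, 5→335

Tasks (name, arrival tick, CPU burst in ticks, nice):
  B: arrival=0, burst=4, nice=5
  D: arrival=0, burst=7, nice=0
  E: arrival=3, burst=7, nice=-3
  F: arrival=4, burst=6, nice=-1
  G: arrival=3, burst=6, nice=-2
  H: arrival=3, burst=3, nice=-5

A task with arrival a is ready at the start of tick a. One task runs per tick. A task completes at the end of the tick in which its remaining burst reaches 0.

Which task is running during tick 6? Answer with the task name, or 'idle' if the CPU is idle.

t=0: vr[B=0 D=0] → run B
t=1: vr[B=1024/335 D=0] → run D
t=2: vr[B=1024/335 D=1] → run D
t=3: vr[B=1024/335 D=2 E=2 G=2 H=2] → run D
t=4: vr[B=1024/335 D=3 E=2 F=2 G=2 H=2] → run E
t=5: vr[B=1024/335 D=3 E=5006/1991 F=2 G=2 H=2] → run F
t=6: vr[B=1024/335 D=3 E=5006/1991 F=3578/1277 G=2 H=2] → run G
t=7: vr[B=1024/335 D=3 E=5006/1991 F=3578/1277 G=2098/793 H=2] → run H
t=8: vr[B=1024/335 D=3 E=5006/1991 F=3578/1277 G=2098/793 H=7266/3121] → run H
t=9: vr[B=1024/335 D=3 E=5006/1991 F=3578/1277 G=2098/793 H=8290/3121] → run E
t=10: vr[B=1024/335 D=3 E=6030/1991 F=3578/1277 G=2098/793 H=8290/3121] → run G
t=11: vr[B=1024/335 D=3 E=6030/1991 F=3578/1277 G=2610/793 H=8290/3121] → run H
t=12: vr[B=1024/335 D=3 E=6030/1991 F=3578/1277 G=2610/793] → run F
t=13: vr[B=1024/335 D=3 E=6030/1991 F=4602/1277 G=2610/793] → run D
t=14: vr[B=1024/335 D=4 E=6030/1991 F=4602/1277 G=2610/793] → run E
t=15: vr[B=1024/335 D=4 E=7054/1991 F=4602/1277 G=2610/793] → run B
t=16: vr[B=2048/335 D=4 E=7054/1991 F=4602/1277 G=2610/793] → run G
t=17: vr[B=2048/335 D=4 E=7054/1991 F=4602/1277 G=3122/793] → run E
t=18: vr[B=2048/335 D=4 E=8078/1991 F=4602/1277 G=3122/793] → run F
t=19: vr[B=2048/335 D=4 E=8078/1991 F=5626/1277 G=3122/793] → run G
t=20: vr[B=2048/335 D=4 E=8078/1991 F=5626/1277 G=3634/793] → run D
t=21: vr[B=2048/335 D=5 E=8078/1991 F=5626/1277 G=3634/793] → run E
t=22: vr[B=2048/335 D=5 E=9102/1991 F=5626/1277 G=3634/793] → run F
t=23: vr[B=2048/335 D=5 E=9102/1991 F=6650/1277 G=3634/793] → run E
t=24: vr[B=2048/335 D=5 E=10126/1991 F=6650/1277 G=3634/793] → run G
t=25: vr[B=2048/335 D=5 E=10126/1991 F=6650/1277 G=4146/793] → run D
t=26: vr[B=2048/335 D=6 E=10126/1991 F=6650/1277 G=4146/793] → run E
t=27: vr[B=2048/335 D=6 F=6650/1277 G=4146/793] → run F
t=28: vr[B=2048/335 D=6 F=7674/1277 G=4146/793] → run G
t=29: vr[B=2048/335 D=6 F=7674/1277] → run D
t=30: vr[B=2048/335 F=7674/1277] → run F
t=31: vr[B=2048/335] → run B
t=32: vr[B=3072/335] → run B
t=33: (idle)
t=34: (idle)
t=35: (idle)
t=36: (idle)

running at tick 6 = G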